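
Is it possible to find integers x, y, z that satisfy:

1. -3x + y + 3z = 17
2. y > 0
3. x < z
Yes

Take x = -1, y = 14, z = 0. Substituting into each constraint:
  (1) -3(-1) + 14 + 3(0) = 17 ✓
  (2) 14 > 0 ✓
  (3) -1 < 0 ✓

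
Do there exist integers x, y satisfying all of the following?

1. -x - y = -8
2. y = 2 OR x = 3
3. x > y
Yes

Take x = 6, y = 2. Substituting into each constraint:
  (1) (-6) + (-2) = -8 ✓
  (2) y = 2, target 2 ✓ (first branch holds)
  (3) 6 > 2 ✓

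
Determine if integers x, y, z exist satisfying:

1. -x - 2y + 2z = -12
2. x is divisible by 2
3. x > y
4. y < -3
Yes

Take x = 0, y = -4, z = -10. Substituting into each constraint:
  (1) 0 - 2(-4) + 2(-10) = -12 ✓
  (2) 0 = 2 × 0, remainder 0 ✓
  (3) 0 > -4 ✓
  (4) -4 < -3 ✓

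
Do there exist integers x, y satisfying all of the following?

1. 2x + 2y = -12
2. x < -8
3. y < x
No

The full constraint system is jointly infeasible over the integers. Each constraint and what it forces:

  - 2x + 2y = -12: is a linear equation tying the variables together
  - x < -8: bounds one variable relative to a constant
  - y < x: bounds one variable relative to another variable

Propagating the comparison: y < x and x ≤ -9 give y ≤ -10. Range argument: with x ∈ [−∞, -9], y ∈ [−∞, -10], the left side of the equation is at most -38, but the right side is -12 > -38. No integer solution exists.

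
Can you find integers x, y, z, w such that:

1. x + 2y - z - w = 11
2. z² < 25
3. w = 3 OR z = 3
Yes

Take x = 18, y = 0, z = 4, w = 3. Substituting into each constraint:
  (1) 18 + 2(0) + (-4) + (-3) = 11 ✓
  (2) z² = (4)² = 16, and 16 < 25 ✓
  (3) w = 3, target 3 ✓ (first branch holds)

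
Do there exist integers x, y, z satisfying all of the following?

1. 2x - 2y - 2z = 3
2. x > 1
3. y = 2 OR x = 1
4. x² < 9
No

Even the single constraint (2x - 2y - 2z = 3) is infeasible over the integers.

  - 2x - 2y - 2z = 3: every term on the left is divisible by 2, so the LHS ≡ 0 (mod 2), but the RHS 3 is not — no integer solution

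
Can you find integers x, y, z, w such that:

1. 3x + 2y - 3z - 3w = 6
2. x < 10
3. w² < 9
Yes

Take x = 0, y = 3, z = 0, w = 0. Substituting into each constraint:
  (1) 3(0) + 2(3) - 3(0) - 3(0) = 6 ✓
  (2) 0 < 10 ✓
  (3) w² = (0)² = 0, and 0 < 9 ✓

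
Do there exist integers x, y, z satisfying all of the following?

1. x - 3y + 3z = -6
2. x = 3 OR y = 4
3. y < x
Yes

Take x = 6, y = 4, z = 0. Substituting into each constraint:
  (1) 6 - 3(4) + 3(0) = -6 ✓
  (2) y = 4, target 4 ✓ (second branch holds)
  (3) 4 < 6 ✓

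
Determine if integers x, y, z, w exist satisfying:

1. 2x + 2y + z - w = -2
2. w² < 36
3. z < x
Yes

Take x = 0, y = 0, z = -1, w = 1. Substituting into each constraint:
  (1) 2(0) + 2(0) + (-1) + (-1) = -2 ✓
  (2) w² = (1)² = 1, and 1 < 36 ✓
  (3) -1 < 0 ✓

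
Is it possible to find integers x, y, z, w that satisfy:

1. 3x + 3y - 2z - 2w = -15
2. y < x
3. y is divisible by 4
Yes

Take x = 1, y = 0, z = 9, w = 0. Substituting into each constraint:
  (1) 3(1) + 3(0) - 2(9) - 2(0) = -15 ✓
  (2) 0 < 1 ✓
  (3) 0 = 4 × 0, remainder 0 ✓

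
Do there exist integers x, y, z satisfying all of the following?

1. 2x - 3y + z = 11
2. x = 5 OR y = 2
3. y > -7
Yes

Take x = 5, y = -1, z = -2. Substituting into each constraint:
  (1) 2(5) - 3(-1) + (-2) = 11 ✓
  (2) x = 5, target 5 ✓ (first branch holds)
  (3) -1 > -7 ✓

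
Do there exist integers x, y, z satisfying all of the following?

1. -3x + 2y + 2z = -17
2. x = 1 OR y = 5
Yes

Take x = 9, y = 5, z = 0. Substituting into each constraint:
  (1) -3(9) + 2(5) + 2(0) = -17 ✓
  (2) y = 5, target 5 ✓ (second branch holds)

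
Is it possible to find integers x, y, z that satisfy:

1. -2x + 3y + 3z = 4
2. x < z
Yes

Take x = 1, y = 0, z = 2. Substituting into each constraint:
  (1) -2(1) + 3(0) + 3(2) = 4 ✓
  (2) 1 < 2 ✓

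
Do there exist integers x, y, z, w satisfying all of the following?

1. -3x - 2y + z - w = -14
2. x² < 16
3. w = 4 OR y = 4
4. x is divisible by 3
Yes

Take x = 0, y = 3, z = -4, w = 4. Substituting into each constraint:
  (1) -3(0) - 2(3) + (-4) + (-4) = -14 ✓
  (2) x² = (0)² = 0, and 0 < 16 ✓
  (3) w = 4, target 4 ✓ (first branch holds)
  (4) 0 = 3 × 0, remainder 0 ✓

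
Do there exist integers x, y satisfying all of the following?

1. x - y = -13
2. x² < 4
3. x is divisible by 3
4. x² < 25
Yes

Take x = 0, y = 13. Substituting into each constraint:
  (1) 0 + (-13) = -13 ✓
  (2) x² = (0)² = 0, and 0 < 4 ✓
  (3) 0 = 3 × 0, remainder 0 ✓
  (4) x² = (0)² = 0, and 0 < 25 ✓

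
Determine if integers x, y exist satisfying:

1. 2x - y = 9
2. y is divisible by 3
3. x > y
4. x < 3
Yes

Take x = 0, y = -9. Substituting into each constraint:
  (1) 2(0) + 9 = 9 ✓
  (2) -9 = 3 × -3, remainder 0 ✓
  (3) 0 > -9 ✓
  (4) 0 < 3 ✓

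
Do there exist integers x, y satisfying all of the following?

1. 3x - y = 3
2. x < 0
Yes

Take x = -1, y = -6. Substituting into each constraint:
  (1) 3(-1) + 6 = 3 ✓
  (2) -1 < 0 ✓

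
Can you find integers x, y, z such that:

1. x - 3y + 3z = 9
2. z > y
Yes

Take x = 6, y = 0, z = 1. Substituting into each constraint:
  (1) 6 - 3(0) + 3(1) = 9 ✓
  (2) 1 > 0 ✓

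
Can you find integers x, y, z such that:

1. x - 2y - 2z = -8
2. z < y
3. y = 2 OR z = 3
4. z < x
Yes

Take x = 6, y = 4, z = 3. Substituting into each constraint:
  (1) 6 - 2(4) - 2(3) = -8 ✓
  (2) 3 < 4 ✓
  (3) z = 3, target 3 ✓ (second branch holds)
  (4) 3 < 6 ✓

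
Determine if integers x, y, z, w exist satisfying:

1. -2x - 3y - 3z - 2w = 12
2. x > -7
Yes

Take x = 0, y = 0, z = -4, w = 0. Substituting into each constraint:
  (1) -2(0) - 3(0) - 3(-4) - 2(0) = 12 ✓
  (2) 0 > -7 ✓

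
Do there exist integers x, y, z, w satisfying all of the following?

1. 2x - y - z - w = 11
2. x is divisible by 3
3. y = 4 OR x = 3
Yes

Take x = 0, y = 4, z = 0, w = -15. Substituting into each constraint:
  (1) 2(0) + (-4) + 0 + 15 = 11 ✓
  (2) 0 = 3 × 0, remainder 0 ✓
  (3) y = 4, target 4 ✓ (first branch holds)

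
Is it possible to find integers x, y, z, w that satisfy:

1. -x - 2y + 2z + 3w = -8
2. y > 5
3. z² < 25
Yes

Take x = 2, y = 6, z = 0, w = 2. Substituting into each constraint:
  (1) (-2) - 2(6) + 2(0) + 3(2) = -8 ✓
  (2) 6 > 5 ✓
  (3) z² = (0)² = 0, and 0 < 25 ✓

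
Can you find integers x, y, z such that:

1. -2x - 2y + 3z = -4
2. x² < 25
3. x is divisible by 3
Yes

Take x = 0, y = 2, z = 0. Substituting into each constraint:
  (1) -2(0) - 2(2) + 3(0) = -4 ✓
  (2) x² = (0)² = 0, and 0 < 25 ✓
  (3) 0 = 3 × 0, remainder 0 ✓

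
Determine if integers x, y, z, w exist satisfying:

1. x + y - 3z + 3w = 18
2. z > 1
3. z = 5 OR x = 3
Yes

Take x = 4, y = 29, z = 5, w = 0. Substituting into each constraint:
  (1) 4 + 29 - 3(5) + 3(0) = 18 ✓
  (2) 5 > 1 ✓
  (3) z = 5, target 5 ✓ (first branch holds)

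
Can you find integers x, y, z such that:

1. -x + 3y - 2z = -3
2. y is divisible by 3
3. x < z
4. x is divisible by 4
Yes

Take x = 0, y = 3, z = 6. Substituting into each constraint:
  (1) 0 + 3(3) - 2(6) = -3 ✓
  (2) 3 = 3 × 1, remainder 0 ✓
  (3) 0 < 6 ✓
  (4) 0 = 4 × 0, remainder 0 ✓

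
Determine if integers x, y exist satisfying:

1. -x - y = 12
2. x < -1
Yes

Take x = -2, y = -10. Substituting into each constraint:
  (1) 2 + 10 = 12 ✓
  (2) -2 < -1 ✓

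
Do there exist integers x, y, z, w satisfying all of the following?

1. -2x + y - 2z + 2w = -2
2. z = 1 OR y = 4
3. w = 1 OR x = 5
Yes

Take x = 4, y = 4, z = 0, w = 1. Substituting into each constraint:
  (1) -2(4) + 4 - 2(0) + 2(1) = -2 ✓
  (2) y = 4, target 4 ✓ (second branch holds)
  (3) w = 1, target 1 ✓ (first branch holds)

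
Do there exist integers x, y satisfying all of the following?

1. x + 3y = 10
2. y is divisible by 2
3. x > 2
Yes

Take x = 10, y = 0. Substituting into each constraint:
  (1) 10 + 3(0) = 10 ✓
  (2) 0 = 2 × 0, remainder 0 ✓
  (3) 10 > 2 ✓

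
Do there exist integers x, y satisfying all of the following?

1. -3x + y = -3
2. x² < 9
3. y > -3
Yes

Take x = 1, y = 0. Substituting into each constraint:
  (1) -3(1) + 0 = -3 ✓
  (2) x² = (1)² = 1, and 1 < 9 ✓
  (3) 0 > -3 ✓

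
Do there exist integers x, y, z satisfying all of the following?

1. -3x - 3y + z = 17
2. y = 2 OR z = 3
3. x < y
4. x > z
Yes

Take x = -12, y = 2, z = -13. Substituting into each constraint:
  (1) -3(-12) - 3(2) + (-13) = 17 ✓
  (2) y = 2, target 2 ✓ (first branch holds)
  (3) -12 < 2 ✓
  (4) -12 > -13 ✓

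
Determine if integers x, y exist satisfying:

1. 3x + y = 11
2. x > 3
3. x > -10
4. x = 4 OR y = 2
Yes

Take x = 4, y = -1. Substituting into each constraint:
  (1) 3(4) + (-1) = 11 ✓
  (2) 4 > 3 ✓
  (3) 4 > -10 ✓
  (4) x = 4, target 4 ✓ (first branch holds)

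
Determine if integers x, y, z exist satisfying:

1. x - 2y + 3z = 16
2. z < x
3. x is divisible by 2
Yes

Take x = 0, y = -11, z = -2. Substituting into each constraint:
  (1) 0 - 2(-11) + 3(-2) = 16 ✓
  (2) -2 < 0 ✓
  (3) 0 = 2 × 0, remainder 0 ✓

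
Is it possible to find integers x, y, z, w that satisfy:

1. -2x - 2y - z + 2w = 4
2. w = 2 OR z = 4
Yes

Take x = 0, y = 0, z = 0, w = 2. Substituting into each constraint:
  (1) -2(0) - 2(0) + 0 + 2(2) = 4 ✓
  (2) w = 2, target 2 ✓ (first branch holds)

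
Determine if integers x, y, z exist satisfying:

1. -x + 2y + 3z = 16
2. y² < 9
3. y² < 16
Yes

Take x = -16, y = 0, z = 0. Substituting into each constraint:
  (1) 16 + 2(0) + 3(0) = 16 ✓
  (2) y² = (0)² = 0, and 0 < 9 ✓
  (3) y² = (0)² = 0, and 0 < 16 ✓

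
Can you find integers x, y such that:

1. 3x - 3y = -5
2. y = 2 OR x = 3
No

Even the single constraint (3x - 3y = -5) is infeasible over the integers.

  - 3x - 3y = -5: every term on the left is divisible by 3, so the LHS ≡ 0 (mod 3), but the RHS -5 is not — no integer solution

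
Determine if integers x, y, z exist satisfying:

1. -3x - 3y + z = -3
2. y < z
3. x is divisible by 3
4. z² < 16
Yes

Take x = 0, y = 2, z = 3. Substituting into each constraint:
  (1) -3(0) - 3(2) + 3 = -3 ✓
  (2) 2 < 3 ✓
  (3) 0 = 3 × 0, remainder 0 ✓
  (4) z² = (3)² = 9, and 9 < 16 ✓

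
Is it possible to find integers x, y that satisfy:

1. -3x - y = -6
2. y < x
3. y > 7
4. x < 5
No

A contradictory subset is {-3x - y = -6, y < x, y > 7}. No integer assignment can satisfy these jointly:

  - -3x - y = -6: is a linear equation tying the variables together
  - y < x: bounds one variable relative to another variable
  - y > 7: bounds one variable relative to a constant

Propagating the comparison: x > y and y ≥ 8 give x ≥ 9. Range argument: with x ∈ [9, ∞], y ∈ [8, ∞], the left side of the equation is at most -35, but the right side is -6 > -35. No integer solution exists.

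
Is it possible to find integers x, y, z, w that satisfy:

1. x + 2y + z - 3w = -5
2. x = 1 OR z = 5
Yes

Take x = -10, y = 0, z = 5, w = 0. Substituting into each constraint:
  (1) (-10) + 2(0) + 5 - 3(0) = -5 ✓
  (2) z = 5, target 5 ✓ (second branch holds)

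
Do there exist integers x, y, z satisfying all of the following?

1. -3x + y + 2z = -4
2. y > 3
Yes

Take x = 3, y = 5, z = 0. Substituting into each constraint:
  (1) -3(3) + 5 + 2(0) = -4 ✓
  (2) 5 > 3 ✓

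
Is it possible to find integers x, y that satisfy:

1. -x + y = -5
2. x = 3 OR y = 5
Yes

Take x = 10, y = 5. Substituting into each constraint:
  (1) (-10) + 5 = -5 ✓
  (2) y = 5, target 5 ✓ (second branch holds)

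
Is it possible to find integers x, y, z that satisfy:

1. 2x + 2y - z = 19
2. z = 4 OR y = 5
Yes

Take x = 7, y = 5, z = 5. Substituting into each constraint:
  (1) 2(7) + 2(5) + (-5) = 19 ✓
  (2) y = 5, target 5 ✓ (second branch holds)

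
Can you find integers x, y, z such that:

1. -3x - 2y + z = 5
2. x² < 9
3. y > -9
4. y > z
Yes

Take x = -2, y = 0, z = -1. Substituting into each constraint:
  (1) -3(-2) - 2(0) + (-1) = 5 ✓
  (2) x² = (-2)² = 4, and 4 < 9 ✓
  (3) 0 > -9 ✓
  (4) 0 > -1 ✓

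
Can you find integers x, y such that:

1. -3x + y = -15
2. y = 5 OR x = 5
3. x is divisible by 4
No

The full constraint system is jointly infeasible over the integers. Each constraint and what it forces:

  - -3x + y = -15: is a linear equation tying the variables together
  - y = 5 OR x = 5: forces a choice: either y = 5 or x = 5
  - x is divisible by 4: restricts x to multiples of 4

Split on the disjunction (y = 5 OR x = 5):
  • If y = 5: with y = 5, writing x = 4x', every remaining term of the linear equation is divisible by 12, so the left side is ≡ 0 (mod 12); but the right side -20 ≡ 4 (mod 12). No integers can satisfy it.
  • If x = 5: this contradicts the divisibility constraint — 5 is not a multiple of 4.
Both branches are infeasible, so the system has no integer solution.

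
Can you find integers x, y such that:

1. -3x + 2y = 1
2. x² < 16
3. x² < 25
Yes

Take x = 1, y = 2. Substituting into each constraint:
  (1) -3(1) + 2(2) = 1 ✓
  (2) x² = (1)² = 1, and 1 < 16 ✓
  (3) x² = (1)² = 1, and 1 < 25 ✓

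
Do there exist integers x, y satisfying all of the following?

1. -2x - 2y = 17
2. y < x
No

Even the single constraint (-2x - 2y = 17) is infeasible over the integers.

  - -2x - 2y = 17: every term on the left is divisible by 2, so the LHS ≡ 0 (mod 2), but the RHS 17 is not — no integer solution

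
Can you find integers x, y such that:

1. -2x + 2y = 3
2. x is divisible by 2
No

Even the single constraint (-2x + 2y = 3) is infeasible over the integers.

  - -2x + 2y = 3: every term on the left is divisible by 2, so the LHS ≡ 0 (mod 2), but the RHS 3 is not — no integer solution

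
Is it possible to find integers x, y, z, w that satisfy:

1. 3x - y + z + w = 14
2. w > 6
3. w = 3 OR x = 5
Yes

Take x = 5, y = 0, z = -8, w = 7. Substituting into each constraint:
  (1) 3(5) + 0 + (-8) + 7 = 14 ✓
  (2) 7 > 6 ✓
  (3) x = 5, target 5 ✓ (second branch holds)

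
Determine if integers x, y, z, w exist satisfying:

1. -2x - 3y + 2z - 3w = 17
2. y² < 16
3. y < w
Yes

Take x = 0, y = 0, z = 10, w = 1. Substituting into each constraint:
  (1) -2(0) - 3(0) + 2(10) - 3(1) = 17 ✓
  (2) y² = (0)² = 0, and 0 < 16 ✓
  (3) 0 < 1 ✓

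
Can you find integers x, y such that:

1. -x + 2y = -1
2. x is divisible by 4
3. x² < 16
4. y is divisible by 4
No

A contradictory subset is {-x + 2y = -1, x is divisible by 4}. No integer assignment can satisfy these jointly:

  - -x + 2y = -1: is a linear equation tying the variables together
  - x is divisible by 4: restricts x to multiples of 4

Modular obstruction: writing x = 4x', every remaining term of the linear equation is divisible by 2, so the left side is ≡ 0 (mod 2); but the right side -1 ≡ 1 (mod 2). No integers can satisfy it.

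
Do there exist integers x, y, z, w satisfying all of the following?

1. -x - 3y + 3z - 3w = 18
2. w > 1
Yes

Take x = -24, y = 0, z = 0, w = 2. Substituting into each constraint:
  (1) 24 - 3(0) + 3(0) - 3(2) = 18 ✓
  (2) 2 > 1 ✓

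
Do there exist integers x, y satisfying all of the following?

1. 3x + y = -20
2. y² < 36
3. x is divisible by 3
Yes

Take x = -6, y = -2. Substituting into each constraint:
  (1) 3(-6) + (-2) = -20 ✓
  (2) y² = (-2)² = 4, and 4 < 36 ✓
  (3) -6 = 3 × -2, remainder 0 ✓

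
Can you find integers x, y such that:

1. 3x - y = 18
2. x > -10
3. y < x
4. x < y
No

A contradictory subset is {y < x, x < y}. No integer assignment can satisfy these jointly:

  - y < x: bounds one variable relative to another variable
  - x < y: bounds one variable relative to another variable

Direct contradiction: x > y and y > x cannot both hold.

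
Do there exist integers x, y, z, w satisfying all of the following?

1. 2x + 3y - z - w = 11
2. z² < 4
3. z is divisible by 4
Yes

Take x = 0, y = 4, z = 0, w = 1. Substituting into each constraint:
  (1) 2(0) + 3(4) + 0 + (-1) = 11 ✓
  (2) z² = (0)² = 0, and 0 < 4 ✓
  (3) 0 = 4 × 0, remainder 0 ✓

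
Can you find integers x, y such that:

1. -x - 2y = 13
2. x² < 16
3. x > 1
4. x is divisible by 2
No

A contradictory subset is {-x - 2y = 13, x is divisible by 2}. No integer assignment can satisfy these jointly:

  - -x - 2y = 13: is a linear equation tying the variables together
  - x is divisible by 2: restricts x to multiples of 2

Modular obstruction: writing x = 2x', every remaining term of the linear equation is divisible by 2, so the left side is ≡ 0 (mod 2); but the right side 13 ≡ 1 (mod 2). No integers can satisfy it.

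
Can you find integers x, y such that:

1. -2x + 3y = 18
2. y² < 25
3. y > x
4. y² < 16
Yes

Take x = -9, y = 0. Substituting into each constraint:
  (1) -2(-9) + 3(0) = 18 ✓
  (2) y² = (0)² = 0, and 0 < 25 ✓
  (3) 0 > -9 ✓
  (4) y² = (0)² = 0, and 0 < 16 ✓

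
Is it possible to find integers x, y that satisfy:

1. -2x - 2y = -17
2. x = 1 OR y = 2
No

Even the single constraint (-2x - 2y = -17) is infeasible over the integers.

  - -2x - 2y = -17: every term on the left is divisible by 2, so the LHS ≡ 0 (mod 2), but the RHS -17 is not — no integer solution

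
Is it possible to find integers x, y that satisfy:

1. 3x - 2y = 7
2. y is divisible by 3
No

The full constraint system is jointly infeasible over the integers. Each constraint and what it forces:

  - 3x - 2y = 7: is a linear equation tying the variables together
  - y is divisible by 3: restricts y to multiples of 3

Modular obstruction: writing y = 3y', every remaining term of the linear equation is divisible by 3, so the left side is ≡ 0 (mod 3); but the right side 7 ≡ 1 (mod 3). No integers can satisfy it.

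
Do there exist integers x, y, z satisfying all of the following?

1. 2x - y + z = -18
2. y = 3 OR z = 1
Yes

Take x = 0, y = 19, z = 1. Substituting into each constraint:
  (1) 2(0) + (-19) + 1 = -18 ✓
  (2) z = 1, target 1 ✓ (second branch holds)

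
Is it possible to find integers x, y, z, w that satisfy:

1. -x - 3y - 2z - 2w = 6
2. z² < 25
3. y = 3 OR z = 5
Yes

Take x = 1, y = 3, z = -1, w = -7. Substituting into each constraint:
  (1) (-1) - 3(3) - 2(-1) - 2(-7) = 6 ✓
  (2) z² = (-1)² = 1, and 1 < 25 ✓
  (3) y = 3, target 3 ✓ (first branch holds)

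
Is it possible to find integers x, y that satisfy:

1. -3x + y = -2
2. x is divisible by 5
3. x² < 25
Yes

Take x = 0, y = -2. Substituting into each constraint:
  (1) -3(0) + (-2) = -2 ✓
  (2) 0 = 5 × 0, remainder 0 ✓
  (3) x² = (0)² = 0, and 0 < 25 ✓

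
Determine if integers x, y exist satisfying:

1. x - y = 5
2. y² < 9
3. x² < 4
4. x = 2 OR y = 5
No

A contradictory subset is {y² < 9, x² < 4, x = 2 OR y = 5}. No integer assignment can satisfy these jointly:

  - y² < 9: restricts y to |y| ≤ 2
  - x² < 4: restricts x to |x| ≤ 1
  - x = 2 OR y = 5: forces a choice: either x = 2 or y = 5

Split on the disjunction (x = 2 OR y = 5):
  • If x = 2: this contradicts x² < 4, which requires |x| ≤ 1.
  • If y = 5: this contradicts y² < 9, which requires |y| ≤ 2.
Both branches are infeasible, so the system has no integer solution.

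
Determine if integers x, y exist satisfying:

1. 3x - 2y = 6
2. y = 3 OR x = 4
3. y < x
Yes

Take x = 4, y = 3. Substituting into each constraint:
  (1) 3(4) - 2(3) = 6 ✓
  (2) y = 3, target 3 ✓ (first branch holds)
  (3) 3 < 4 ✓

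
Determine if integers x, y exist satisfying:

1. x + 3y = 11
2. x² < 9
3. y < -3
No

The full constraint system is jointly infeasible over the integers. Each constraint and what it forces:

  - x + 3y = 11: is a linear equation tying the variables together
  - x² < 9: restricts x to |x| ≤ 2
  - y < -3: bounds one variable relative to a constant

Range argument: with x ∈ [-2, 2], y ∈ [−∞, -4], the left side of the equation is at most -10, but the right side is 11 > -10. No integer solution exists.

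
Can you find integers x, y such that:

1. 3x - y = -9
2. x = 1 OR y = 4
Yes

Take x = 1, y = 12. Substituting into each constraint:
  (1) 3(1) + (-12) = -9 ✓
  (2) x = 1, target 1 ✓ (first branch holds)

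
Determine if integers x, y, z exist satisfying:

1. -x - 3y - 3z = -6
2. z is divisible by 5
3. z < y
Yes

Take x = 3, y = 1, z = 0. Substituting into each constraint:
  (1) (-3) - 3(1) - 3(0) = -6 ✓
  (2) 0 = 5 × 0, remainder 0 ✓
  (3) 0 < 1 ✓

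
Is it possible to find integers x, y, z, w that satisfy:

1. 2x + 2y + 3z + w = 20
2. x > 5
Yes

Take x = 10, y = 0, z = 0, w = 0. Substituting into each constraint:
  (1) 2(10) + 2(0) + 3(0) + 0 = 20 ✓
  (2) 10 > 5 ✓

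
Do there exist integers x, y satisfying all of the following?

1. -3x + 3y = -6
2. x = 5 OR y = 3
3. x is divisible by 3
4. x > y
No

A contradictory subset is {-3x + 3y = -6, x = 5 OR y = 3, x is divisible by 3}. No integer assignment can satisfy these jointly:

  - -3x + 3y = -6: is a linear equation tying the variables together
  - x = 5 OR y = 3: forces a choice: either x = 5 or y = 3
  - x is divisible by 3: restricts x to multiples of 3

Split on the disjunction (x = 5 OR y = 3):
  • If x = 5: this contradicts the divisibility constraint — 5 is not a multiple of 3.
  • If y = 3: with y = 3, writing x = 3x', every remaining term of the linear equation is divisible by 9, so the left side is ≡ 0 (mod 9); but the right side -15 ≡ 3 (mod 9). No integers can satisfy it.
Both branches are infeasible, so the system has no integer solution.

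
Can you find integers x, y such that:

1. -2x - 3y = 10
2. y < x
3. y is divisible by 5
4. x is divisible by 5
Yes

Take x = 10, y = -10. Substituting into each constraint:
  (1) -2(10) - 3(-10) = 10 ✓
  (2) -10 < 10 ✓
  (3) -10 = 5 × -2, remainder 0 ✓
  (4) 10 = 5 × 2, remainder 0 ✓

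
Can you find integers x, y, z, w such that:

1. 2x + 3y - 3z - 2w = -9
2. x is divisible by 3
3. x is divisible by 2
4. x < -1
Yes

Take x = -6, y = 0, z = -1, w = 0. Substituting into each constraint:
  (1) 2(-6) + 3(0) - 3(-1) - 2(0) = -9 ✓
  (2) -6 = 3 × -2, remainder 0 ✓
  (3) -6 = 2 × -3, remainder 0 ✓
  (4) -6 < -1 ✓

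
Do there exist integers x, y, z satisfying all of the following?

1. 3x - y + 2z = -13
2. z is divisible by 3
Yes

Take x = 0, y = 13, z = 0. Substituting into each constraint:
  (1) 3(0) + (-13) + 2(0) = -13 ✓
  (2) 0 = 3 × 0, remainder 0 ✓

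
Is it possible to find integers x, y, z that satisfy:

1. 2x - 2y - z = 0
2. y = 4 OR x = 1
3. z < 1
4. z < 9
Yes

Take x = 1, y = 1, z = 0. Substituting into each constraint:
  (1) 2(1) - 2(1) + 0 = 0 ✓
  (2) x = 1, target 1 ✓ (second branch holds)
  (3) 0 < 1 ✓
  (4) 0 < 9 ✓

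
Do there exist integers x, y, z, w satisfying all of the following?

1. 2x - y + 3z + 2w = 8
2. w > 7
Yes

Take x = -4, y = 0, z = 0, w = 8. Substituting into each constraint:
  (1) 2(-4) + 0 + 3(0) + 2(8) = 8 ✓
  (2) 8 > 7 ✓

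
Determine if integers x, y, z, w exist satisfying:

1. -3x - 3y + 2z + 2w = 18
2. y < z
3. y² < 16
Yes

Take x = 0, y = 0, z = 1, w = 8. Substituting into each constraint:
  (1) -3(0) - 3(0) + 2(1) + 2(8) = 18 ✓
  (2) 0 < 1 ✓
  (3) y² = (0)² = 0, and 0 < 16 ✓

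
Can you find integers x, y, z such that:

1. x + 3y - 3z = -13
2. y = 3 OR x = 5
Yes

Take x = 5, y = 0, z = 6. Substituting into each constraint:
  (1) 5 + 3(0) - 3(6) = -13 ✓
  (2) x = 5, target 5 ✓ (second branch holds)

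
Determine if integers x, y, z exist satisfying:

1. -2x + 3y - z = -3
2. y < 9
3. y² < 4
Yes

Take x = 3, y = 1, z = 0. Substituting into each constraint:
  (1) -2(3) + 3(1) + 0 = -3 ✓
  (2) 1 < 9 ✓
  (3) y² = (1)² = 1, and 1 < 4 ✓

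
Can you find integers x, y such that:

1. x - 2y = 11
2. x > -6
Yes

Take x = 11, y = 0. Substituting into each constraint:
  (1) 11 - 2(0) = 11 ✓
  (2) 11 > -6 ✓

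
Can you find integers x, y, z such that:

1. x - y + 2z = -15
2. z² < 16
Yes

Take x = 0, y = 15, z = 0. Substituting into each constraint:
  (1) 0 + (-15) + 2(0) = -15 ✓
  (2) z² = (0)² = 0, and 0 < 16 ✓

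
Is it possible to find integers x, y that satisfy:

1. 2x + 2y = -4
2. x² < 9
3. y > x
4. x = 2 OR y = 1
No

The full constraint system is jointly infeasible over the integers. Each constraint and what it forces:

  - 2x + 2y = -4: is a linear equation tying the variables together
  - x² < 9: restricts x to |x| ≤ 2
  - y > x: bounds one variable relative to another variable
  - x = 2 OR y = 1: forces a choice: either x = 2 or y = 1

Split on the disjunction (x = 2 OR y = 1):
  • If x = 2: the equation forces y = -4, giving (x, y) = (2, -4), which violates y > x.
  • If y = 1: the equation forces x = -3, but x² < 9 requires |x| ≤ 2.
Both branches are infeasible, so the system has no integer solution.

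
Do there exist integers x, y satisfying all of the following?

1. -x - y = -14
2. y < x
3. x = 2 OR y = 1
Yes

Take x = 13, y = 1. Substituting into each constraint:
  (1) (-13) + (-1) = -14 ✓
  (2) 1 < 13 ✓
  (3) y = 1, target 1 ✓ (second branch holds)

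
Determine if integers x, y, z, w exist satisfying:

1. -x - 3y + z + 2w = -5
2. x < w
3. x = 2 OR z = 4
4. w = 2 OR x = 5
Yes

Take x = 1, y = 4, z = 4, w = 2. Substituting into each constraint:
  (1) (-1) - 3(4) + 4 + 2(2) = -5 ✓
  (2) 1 < 2 ✓
  (3) z = 4, target 4 ✓ (second branch holds)
  (4) w = 2, target 2 ✓ (first branch holds)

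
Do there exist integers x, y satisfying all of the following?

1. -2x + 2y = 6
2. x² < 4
Yes

Take x = 0, y = 3. Substituting into each constraint:
  (1) -2(0) + 2(3) = 6 ✓
  (2) x² = (0)² = 0, and 0 < 4 ✓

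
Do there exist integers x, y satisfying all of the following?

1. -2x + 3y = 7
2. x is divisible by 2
Yes

Take x = -2, y = 1. Substituting into each constraint:
  (1) -2(-2) + 3(1) = 7 ✓
  (2) -2 = 2 × -1, remainder 0 ✓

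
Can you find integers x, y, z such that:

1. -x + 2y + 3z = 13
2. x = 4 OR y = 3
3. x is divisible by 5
Yes

Take x = -10, y = 3, z = -1. Substituting into each constraint:
  (1) 10 + 2(3) + 3(-1) = 13 ✓
  (2) y = 3, target 3 ✓ (second branch holds)
  (3) -10 = 5 × -2, remainder 0 ✓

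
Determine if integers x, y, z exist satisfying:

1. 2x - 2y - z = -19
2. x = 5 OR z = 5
Yes

Take x = 5, y = 13, z = 3. Substituting into each constraint:
  (1) 2(5) - 2(13) + (-3) = -19 ✓
  (2) x = 5, target 5 ✓ (first branch holds)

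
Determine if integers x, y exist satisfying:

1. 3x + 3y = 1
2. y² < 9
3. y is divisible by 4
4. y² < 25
No

Even the single constraint (3x + 3y = 1) is infeasible over the integers.

  - 3x + 3y = 1: every term on the left is divisible by 3, so the LHS ≡ 0 (mod 3), but the RHS 1 is not — no integer solution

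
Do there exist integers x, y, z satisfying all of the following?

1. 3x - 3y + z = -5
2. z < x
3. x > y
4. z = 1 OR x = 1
Yes

Take x = 1, y = 0, z = -8. Substituting into each constraint:
  (1) 3(1) - 3(0) + (-8) = -5 ✓
  (2) -8 < 1 ✓
  (3) 1 > 0 ✓
  (4) x = 1, target 1 ✓ (second branch holds)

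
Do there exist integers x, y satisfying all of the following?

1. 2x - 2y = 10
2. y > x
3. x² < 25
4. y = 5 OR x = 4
No

A contradictory subset is {2x - 2y = 10, y > x}. No integer assignment can satisfy these jointly:

  - 2x - 2y = 10: is a linear equation tying the variables together
  - y > x: bounds one variable relative to another variable

From the equation, x − y = 5, i.e. y − x = -5; but y > x requires y − x ≥ 1. Contradiction.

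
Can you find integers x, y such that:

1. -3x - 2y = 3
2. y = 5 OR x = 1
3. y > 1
No

The full constraint system is jointly infeasible over the integers. Each constraint and what it forces:

  - -3x - 2y = 3: is a linear equation tying the variables together
  - y = 5 OR x = 1: forces a choice: either y = 5 or x = 1
  - y > 1: bounds one variable relative to a constant

Split on the disjunction (y = 5 OR x = 1):
  • If y = 5: with y = 5, every remaining term of the linear equation is divisible by 3, so the left side is ≡ 0 (mod 3); but the right side 13 ≡ 1 (mod 3). No integers can satisfy it.
  • If x = 1: the equation forces y = -3, which contradicts the bound y ≥ 2.
Both branches are infeasible, so the system has no integer solution.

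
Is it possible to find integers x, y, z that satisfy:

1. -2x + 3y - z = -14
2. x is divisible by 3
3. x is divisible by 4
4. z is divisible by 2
Yes

Take x = 0, y = -4, z = 2. Substituting into each constraint:
  (1) -2(0) + 3(-4) + (-2) = -14 ✓
  (2) 0 = 3 × 0, remainder 0 ✓
  (3) 0 = 4 × 0, remainder 0 ✓
  (4) 2 = 2 × 1, remainder 0 ✓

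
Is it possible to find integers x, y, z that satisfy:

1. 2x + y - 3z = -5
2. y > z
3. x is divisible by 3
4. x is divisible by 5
Yes

Take x = 0, y = 4, z = 3. Substituting into each constraint:
  (1) 2(0) + 4 - 3(3) = -5 ✓
  (2) 4 > 3 ✓
  (3) 0 = 3 × 0, remainder 0 ✓
  (4) 0 = 5 × 0, remainder 0 ✓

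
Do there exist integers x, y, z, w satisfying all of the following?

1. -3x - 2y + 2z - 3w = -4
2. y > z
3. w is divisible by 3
Yes

Take x = 0, y = 0, z = -2, w = 0. Substituting into each constraint:
  (1) -3(0) - 2(0) + 2(-2) - 3(0) = -4 ✓
  (2) 0 > -2 ✓
  (3) 0 = 3 × 0, remainder 0 ✓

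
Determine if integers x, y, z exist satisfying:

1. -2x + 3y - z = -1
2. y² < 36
Yes

Take x = 0, y = 0, z = 1. Substituting into each constraint:
  (1) -2(0) + 3(0) + (-1) = -1 ✓
  (2) y² = (0)² = 0, and 0 < 36 ✓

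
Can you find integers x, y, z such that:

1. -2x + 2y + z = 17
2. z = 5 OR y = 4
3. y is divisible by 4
Yes

Take x = -4, y = 4, z = 1. Substituting into each constraint:
  (1) -2(-4) + 2(4) + 1 = 17 ✓
  (2) y = 4, target 4 ✓ (second branch holds)
  (3) 4 = 4 × 1, remainder 0 ✓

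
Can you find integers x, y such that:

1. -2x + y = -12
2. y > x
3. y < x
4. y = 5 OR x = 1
No

A contradictory subset is {y > x, y < x}. No integer assignment can satisfy these jointly:

  - y > x: bounds one variable relative to another variable
  - y < x: bounds one variable relative to another variable

Direct contradiction: y > x and x > y cannot both hold.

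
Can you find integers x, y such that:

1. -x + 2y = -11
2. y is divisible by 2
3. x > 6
Yes

Take x = 11, y = 0. Substituting into each constraint:
  (1) (-11) + 2(0) = -11 ✓
  (2) 0 = 2 × 0, remainder 0 ✓
  (3) 11 > 6 ✓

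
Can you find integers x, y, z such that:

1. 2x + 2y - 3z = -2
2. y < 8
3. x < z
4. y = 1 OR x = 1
Yes

Take x = -2, y = 1, z = 0. Substituting into each constraint:
  (1) 2(-2) + 2(1) - 3(0) = -2 ✓
  (2) 1 < 8 ✓
  (3) -2 < 0 ✓
  (4) y = 1, target 1 ✓ (first branch holds)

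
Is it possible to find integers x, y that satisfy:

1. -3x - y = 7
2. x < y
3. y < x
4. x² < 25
No

A contradictory subset is {x < y, y < x}. No integer assignment can satisfy these jointly:

  - x < y: bounds one variable relative to another variable
  - y < x: bounds one variable relative to another variable

Direct contradiction: y > x and x > y cannot both hold.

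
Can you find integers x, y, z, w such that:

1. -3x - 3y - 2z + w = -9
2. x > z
Yes

Take x = 1, y = 2, z = 0, w = 0. Substituting into each constraint:
  (1) -3(1) - 3(2) - 2(0) + 0 = -9 ✓
  (2) 1 > 0 ✓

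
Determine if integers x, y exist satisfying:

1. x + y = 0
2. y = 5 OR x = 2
Yes

Take x = -5, y = 5. Substituting into each constraint:
  (1) (-5) + 5 = 0 ✓
  (2) y = 5, target 5 ✓ (first branch holds)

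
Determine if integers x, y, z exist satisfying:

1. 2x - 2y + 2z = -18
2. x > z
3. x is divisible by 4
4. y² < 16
Yes

Take x = 0, y = 2, z = -7. Substituting into each constraint:
  (1) 2(0) - 2(2) + 2(-7) = -18 ✓
  (2) 0 > -7 ✓
  (3) 0 = 4 × 0, remainder 0 ✓
  (4) y² = (2)² = 4, and 4 < 16 ✓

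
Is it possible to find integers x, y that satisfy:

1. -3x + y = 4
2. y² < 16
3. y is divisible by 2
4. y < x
No

A contradictory subset is {-3x + y = 4, y² < 16, y < x}. No integer assignment can satisfy these jointly:

  - -3x + y = 4: is a linear equation tying the variables together
  - y² < 16: restricts y to |y| ≤ 3
  - y < x: bounds one variable relative to another variable

The bounds confine y to {-3, -2, -1, 0, 1, 2, 3}. For each value, substitute into the equation:
  • y = -3: the equation gives -3x = 7, so x would not be an integer.
  • y = -2: the equation forces x = -2, but x > y fails since -2 ≤ -2.
  • y = -1: the equation gives -3x = 5, so x would not be an integer.
  • y = 0: the equation gives -3x = 4, so x would not be an integer.
  • y = 1: the equation forces x = -1, but x > y fails since -1 ≤ 1.
  • y = 2: the equation gives -3x = 2, so x would not be an integer.
  • y = 3: the equation gives -3x = 1, so x would not be an integer.
Every case fails, so no integer solution exists.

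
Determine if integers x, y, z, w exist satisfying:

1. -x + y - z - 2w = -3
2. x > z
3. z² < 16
Yes

Take x = 1, y = -2, z = 0, w = 0. Substituting into each constraint:
  (1) (-1) + (-2) + 0 - 2(0) = -3 ✓
  (2) 1 > 0 ✓
  (3) z² = (0)² = 0, and 0 < 16 ✓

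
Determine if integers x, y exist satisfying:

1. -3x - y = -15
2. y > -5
Yes

Take x = 0, y = 15. Substituting into each constraint:
  (1) -3(0) + (-15) = -15 ✓
  (2) 15 > -5 ✓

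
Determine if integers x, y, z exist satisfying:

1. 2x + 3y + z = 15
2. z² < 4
Yes

Take x = 0, y = 5, z = 0. Substituting into each constraint:
  (1) 2(0) + 3(5) + 0 = 15 ✓
  (2) z² = (0)² = 0, and 0 < 4 ✓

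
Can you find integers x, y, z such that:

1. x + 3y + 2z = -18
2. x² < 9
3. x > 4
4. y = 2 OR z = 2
No

A contradictory subset is {x² < 9, x > 4}. No integer assignment can satisfy these jointly:

  - x² < 9: restricts x to |x| ≤ 2
  - x > 4: bounds one variable relative to a constant

Direct contradiction: the bounds on x require x ≥ 5 and x ≤ 2 simultaneously, which is empty.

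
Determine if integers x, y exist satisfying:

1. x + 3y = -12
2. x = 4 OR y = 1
Yes

Take x = -15, y = 1. Substituting into each constraint:
  (1) (-15) + 3(1) = -12 ✓
  (2) y = 1, target 1 ✓ (second branch holds)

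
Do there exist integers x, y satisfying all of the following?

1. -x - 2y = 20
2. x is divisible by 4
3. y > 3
Yes

Take x = -28, y = 4. Substituting into each constraint:
  (1) 28 - 2(4) = 20 ✓
  (2) -28 = 4 × -7, remainder 0 ✓
  (3) 4 > 3 ✓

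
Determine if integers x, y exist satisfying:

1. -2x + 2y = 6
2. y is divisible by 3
Yes

Take x = -3, y = 0. Substituting into each constraint:
  (1) -2(-3) + 2(0) = 6 ✓
  (2) 0 = 3 × 0, remainder 0 ✓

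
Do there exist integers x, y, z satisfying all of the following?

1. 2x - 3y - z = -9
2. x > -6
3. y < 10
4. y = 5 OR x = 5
Yes

Take x = 0, y = 5, z = -6. Substituting into each constraint:
  (1) 2(0) - 3(5) + 6 = -9 ✓
  (2) 0 > -6 ✓
  (3) 5 < 10 ✓
  (4) y = 5, target 5 ✓ (first branch holds)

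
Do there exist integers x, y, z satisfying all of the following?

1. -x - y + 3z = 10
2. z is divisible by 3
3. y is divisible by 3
Yes

Take x = -10, y = 0, z = 0. Substituting into each constraint:
  (1) 10 + 0 + 3(0) = 10 ✓
  (2) 0 = 3 × 0, remainder 0 ✓
  (3) 0 = 3 × 0, remainder 0 ✓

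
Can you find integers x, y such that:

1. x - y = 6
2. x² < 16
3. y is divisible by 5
Yes

Take x = 1, y = -5. Substituting into each constraint:
  (1) 1 + 5 = 6 ✓
  (2) x² = (1)² = 1, and 1 < 16 ✓
  (3) -5 = 5 × -1, remainder 0 ✓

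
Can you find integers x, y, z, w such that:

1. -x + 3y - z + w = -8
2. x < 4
Yes

Take x = 0, y = -2, z = 2, w = 0. Substituting into each constraint:
  (1) 0 + 3(-2) + (-2) + 0 = -8 ✓
  (2) 0 < 4 ✓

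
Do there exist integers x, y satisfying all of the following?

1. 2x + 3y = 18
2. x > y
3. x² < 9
No

The full constraint system is jointly infeasible over the integers. Each constraint and what it forces:

  - 2x + 3y = 18: is a linear equation tying the variables together
  - x > y: bounds one variable relative to another variable
  - x² < 9: restricts x to |x| ≤ 2

Propagating the comparison: y < x and x ≤ 2 give y ≤ 1. Range argument: with x ∈ [-2, 2], y ∈ [−∞, 1], the left side of the equation is at most 7, but the right side is 18 > 7. No integer solution exists.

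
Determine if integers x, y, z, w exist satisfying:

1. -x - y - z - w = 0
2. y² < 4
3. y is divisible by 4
Yes

Take x = 0, y = 0, z = 0, w = 0. Substituting into each constraint:
  (1) 0 + 0 + 0 + 0 = 0 ✓
  (2) y² = (0)² = 0, and 0 < 4 ✓
  (3) 0 = 4 × 0, remainder 0 ✓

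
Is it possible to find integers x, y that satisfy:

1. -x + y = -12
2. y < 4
Yes

Take x = 0, y = -12. Substituting into each constraint:
  (1) 0 + (-12) = -12 ✓
  (2) -12 < 4 ✓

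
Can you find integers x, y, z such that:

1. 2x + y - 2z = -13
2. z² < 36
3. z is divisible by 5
Yes

Take x = -7, y = 1, z = 0. Substituting into each constraint:
  (1) 2(-7) + 1 - 2(0) = -13 ✓
  (2) z² = (0)² = 0, and 0 < 36 ✓
  (3) 0 = 5 × 0, remainder 0 ✓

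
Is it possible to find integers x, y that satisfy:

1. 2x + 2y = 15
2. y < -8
No

Even the single constraint (2x + 2y = 15) is infeasible over the integers.

  - 2x + 2y = 15: every term on the left is divisible by 2, so the LHS ≡ 0 (mod 2), but the RHS 15 is not — no integer solution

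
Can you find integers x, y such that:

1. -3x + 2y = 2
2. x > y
Yes

Take x = -4, y = -5. Substituting into each constraint:
  (1) -3(-4) + 2(-5) = 2 ✓
  (2) -4 > -5 ✓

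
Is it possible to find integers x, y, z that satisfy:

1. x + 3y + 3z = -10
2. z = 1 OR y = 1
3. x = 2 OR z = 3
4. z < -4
Yes

Take x = 2, y = 1, z = -5. Substituting into each constraint:
  (1) 2 + 3(1) + 3(-5) = -10 ✓
  (2) y = 1, target 1 ✓ (second branch holds)
  (3) x = 2, target 2 ✓ (first branch holds)
  (4) -5 < -4 ✓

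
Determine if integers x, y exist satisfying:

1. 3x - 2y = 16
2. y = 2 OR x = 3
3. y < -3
No

The full constraint system is jointly infeasible over the integers. Each constraint and what it forces:

  - 3x - 2y = 16: is a linear equation tying the variables together
  - y = 2 OR x = 3: forces a choice: either y = 2 or x = 3
  - y < -3: bounds one variable relative to a constant

Split on the disjunction (y = 2 OR x = 3):
  • If y = 2: this contradicts the bound y ≤ -4.
  • If x = 3: with x = 3, every remaining term of the linear equation is divisible by 2, so the left side is ≡ 0 (mod 2); but the right side 7 ≡ 1 (mod 2). No integers can satisfy it.
Both branches are infeasible, so the system has no integer solution.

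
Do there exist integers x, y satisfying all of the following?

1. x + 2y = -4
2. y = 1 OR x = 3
Yes

Take x = -6, y = 1. Substituting into each constraint:
  (1) (-6) + 2(1) = -4 ✓
  (2) y = 1, target 1 ✓ (first branch holds)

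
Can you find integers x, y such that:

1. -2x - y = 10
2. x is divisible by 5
Yes

Take x = 0, y = -10. Substituting into each constraint:
  (1) -2(0) + 10 = 10 ✓
  (2) 0 = 5 × 0, remainder 0 ✓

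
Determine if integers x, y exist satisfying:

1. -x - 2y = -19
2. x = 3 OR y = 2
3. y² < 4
No

The full constraint system is jointly infeasible over the integers. Each constraint and what it forces:

  - -x - 2y = -19: is a linear equation tying the variables together
  - x = 3 OR y = 2: forces a choice: either x = 3 or y = 2
  - y² < 4: restricts y to |y| ≤ 1

Split on the disjunction (x = 3 OR y = 2):
  • If x = 3: the equation forces y = 8, but y² < 4 requires |y| ≤ 1.
  • If y = 2: this contradicts y² < 4, which requires |y| ≤ 1.
Both branches are infeasible, so the system has no integer solution.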